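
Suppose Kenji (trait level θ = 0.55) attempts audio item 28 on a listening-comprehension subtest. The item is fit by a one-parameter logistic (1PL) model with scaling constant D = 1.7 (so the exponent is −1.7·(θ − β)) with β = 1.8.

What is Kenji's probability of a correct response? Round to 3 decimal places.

0.107

P(θ) = 1 / (1 + exp(−D·(θ − β)))
Exponent: 1.7 × (0.55 − 1.8) = -2.1250
1/(1 + e^{2.1250}) = 0.1067
P = 0.1067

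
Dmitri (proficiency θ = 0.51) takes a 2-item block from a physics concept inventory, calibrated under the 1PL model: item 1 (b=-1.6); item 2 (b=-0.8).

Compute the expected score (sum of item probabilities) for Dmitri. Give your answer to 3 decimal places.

1.679

P(θ) = 1 / (1 + exp(−(θ − b)))
P_1 = 1/(1+e^{-2.1100}) = 0.8919
P_2 = 1/(1+e^{-1.3100}) = 0.7875
E[score] = 0.8919 + 0.7875 = 1.6794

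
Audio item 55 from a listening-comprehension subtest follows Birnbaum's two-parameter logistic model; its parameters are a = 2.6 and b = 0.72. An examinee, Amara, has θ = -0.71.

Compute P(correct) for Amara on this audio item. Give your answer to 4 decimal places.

0.0237

P(θ) = 1 / (1 + exp(−a(θ − b)))
Exponent: 2.6 × (-0.71 − 0.72) = -3.7180
1/(1 + e^{3.7180}) = 0.0237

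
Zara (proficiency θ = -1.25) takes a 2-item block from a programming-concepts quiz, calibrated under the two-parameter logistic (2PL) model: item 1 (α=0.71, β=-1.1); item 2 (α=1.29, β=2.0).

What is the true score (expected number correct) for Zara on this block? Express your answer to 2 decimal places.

P(θ) = 1 / (1 + exp(−α(θ − β)))
P_1 = 1/(1+e^{0.1065}) = 0.4734
P_2 = 1/(1+e^{4.1925}) = 0.0149
E[score] = 0.4734 + 0.0149 = 0.4883

0.49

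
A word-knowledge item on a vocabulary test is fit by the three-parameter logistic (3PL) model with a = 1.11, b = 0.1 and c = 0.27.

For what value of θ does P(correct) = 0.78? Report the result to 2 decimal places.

0.86

P(θ) = c + (1 − c) · 1 / (1 + exp(−a(θ − b)))
Remove guessing floor: (0.78 − 0.27)/(1 − 0.27) = 0.6986
logit = ln(0.6986/0.3014) = 0.8408
θ = b + logit/(a) = 0.1 + 0.8408/1.1100 = 0.8575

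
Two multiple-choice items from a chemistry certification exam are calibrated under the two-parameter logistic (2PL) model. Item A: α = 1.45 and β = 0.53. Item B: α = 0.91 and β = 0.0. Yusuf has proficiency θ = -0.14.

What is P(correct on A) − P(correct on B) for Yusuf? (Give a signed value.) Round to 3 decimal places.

-0.194

P(θ) = 1 / (1 + exp(−α(θ − β)))
P_A = 0.2746
P_B = 0.4682
P_A − P_B = -0.1936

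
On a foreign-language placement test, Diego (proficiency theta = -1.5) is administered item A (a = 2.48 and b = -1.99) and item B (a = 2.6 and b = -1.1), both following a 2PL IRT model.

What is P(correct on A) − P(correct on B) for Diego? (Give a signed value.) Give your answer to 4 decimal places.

P(theta) = 1 / (1 + exp(−a(theta − b)))
P_A = 0.7712
P_B = 0.2611
P_A − P_B = 0.5101

0.5101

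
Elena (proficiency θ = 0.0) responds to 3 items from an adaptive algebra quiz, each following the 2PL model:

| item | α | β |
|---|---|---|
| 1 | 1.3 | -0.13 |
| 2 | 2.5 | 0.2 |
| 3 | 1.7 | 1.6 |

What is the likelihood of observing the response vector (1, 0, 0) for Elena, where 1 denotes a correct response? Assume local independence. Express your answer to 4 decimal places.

0.3166

P(θ) = 1 / (1 + exp(−α(θ − β)))
P_1 = 1/(1+e^{-0.1690}) = 0.5421
P_2 = 1/(1+e^{0.5000}) = 0.3775
P_3 = 1/(1+e^{2.7200}) = 0.0618
L = P_1 × (1−P_2) × (1−P_3) = 0.5421 × 0.6225 × 0.9382 = 0.31661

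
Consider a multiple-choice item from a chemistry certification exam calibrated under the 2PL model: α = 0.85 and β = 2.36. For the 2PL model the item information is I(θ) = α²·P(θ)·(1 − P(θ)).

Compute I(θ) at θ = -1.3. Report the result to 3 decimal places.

0.030

P = 1/(1+e^{3.1110}) = 0.0427
P(1−P) = 0.0427 × 0.9573 = 0.0408
I = α² × P(1−P) = 0.85² × 0.0408 = 0.02950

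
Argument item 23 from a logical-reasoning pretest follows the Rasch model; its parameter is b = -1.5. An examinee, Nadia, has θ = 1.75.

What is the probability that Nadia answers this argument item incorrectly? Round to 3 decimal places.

0.037

P(θ) = 1 / (1 + exp(−(θ − b)))
Exponent: (1.75 − (-1.5)) = 3.2500
1/(1 + e^{-3.2500}) = 0.9627
P = 0.9627
P(incorrect) = 1 − 0.9627 = 0.0373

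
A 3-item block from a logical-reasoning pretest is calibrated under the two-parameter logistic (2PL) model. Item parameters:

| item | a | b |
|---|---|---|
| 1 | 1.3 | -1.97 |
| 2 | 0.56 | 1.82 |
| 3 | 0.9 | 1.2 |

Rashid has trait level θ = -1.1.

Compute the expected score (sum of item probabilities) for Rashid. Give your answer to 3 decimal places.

P(θ) = 1 / (1 + exp(−a(θ − b)))
P_1 = 1/(1+e^{-1.1310}) = 0.7560
P_2 = 1/(1+e^{1.6352}) = 0.1631
P_3 = 1/(1+e^{2.0700}) = 0.1120
E[score] = 0.7560 + 0.1631 + 0.1120 = 1.0312

1.031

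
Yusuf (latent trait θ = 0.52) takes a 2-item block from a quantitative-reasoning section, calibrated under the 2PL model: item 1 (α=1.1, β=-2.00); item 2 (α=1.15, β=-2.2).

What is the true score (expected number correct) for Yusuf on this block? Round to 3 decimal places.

P(θ) = 1 / (1 + exp(−α(θ − β)))
P_1 = 1/(1+e^{-2.7720}) = 0.9411
P_2 = 1/(1+e^{-3.1280}) = 0.9580
E[score] = 0.9411 + 0.9580 = 1.8992

1.899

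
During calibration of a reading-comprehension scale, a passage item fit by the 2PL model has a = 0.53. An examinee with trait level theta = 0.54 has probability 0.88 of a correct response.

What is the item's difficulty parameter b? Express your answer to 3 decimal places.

P(theta) = 1 / (1 + exp(−a(theta − b)))
logit(0.88) = ln(0.88/0.12) = 1.9924
b = theta − logit/(a) = 0.54 − 1.9924/0.5300 = -3.2193

-3.219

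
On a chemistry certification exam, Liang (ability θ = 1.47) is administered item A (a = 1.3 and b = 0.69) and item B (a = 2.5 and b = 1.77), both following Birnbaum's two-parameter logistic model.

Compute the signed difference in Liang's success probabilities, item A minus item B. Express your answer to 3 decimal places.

0.413

P(θ) = 1 / (1 + exp(−a(θ − b)))
P_A = 0.7338
P_B = 0.3208
P_A − P_B = 0.4130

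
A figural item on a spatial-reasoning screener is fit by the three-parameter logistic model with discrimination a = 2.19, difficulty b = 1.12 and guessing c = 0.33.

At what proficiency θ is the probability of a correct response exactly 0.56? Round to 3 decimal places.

P(θ) = c + (1 − c) · 1 / (1 + exp(−a(θ − b)))
Remove guessing floor: (0.56 − 0.33)/(1 − 0.33) = 0.3433
logit = ln(0.3433/0.6567) = -0.6487
θ = b + logit/(a) = 1.12 + (-0.6487)/2.1900 = 0.8238

0.824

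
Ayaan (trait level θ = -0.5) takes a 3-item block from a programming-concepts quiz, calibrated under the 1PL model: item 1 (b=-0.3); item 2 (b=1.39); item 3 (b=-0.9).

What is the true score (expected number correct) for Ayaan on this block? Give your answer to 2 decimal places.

P(θ) = 1 / (1 + exp(−(θ − b)))
P_1 = 1/(1+e^{0.2000}) = 0.4502
P_2 = 1/(1+e^{1.8900}) = 0.1312
P_3 = 1/(1+e^{-0.4000}) = 0.5987
E[score] = 0.4502 + 0.1312 + 0.5987 = 1.1801

1.18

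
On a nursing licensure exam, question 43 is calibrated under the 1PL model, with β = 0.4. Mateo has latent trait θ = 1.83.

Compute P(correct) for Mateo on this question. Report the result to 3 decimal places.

P(θ) = 1 / (1 + exp(−(θ − β)))
Exponent: (1.83 − 0.4) = 1.4300
1/(1 + e^{-1.4300}) = 0.8069
P = 0.8069

0.807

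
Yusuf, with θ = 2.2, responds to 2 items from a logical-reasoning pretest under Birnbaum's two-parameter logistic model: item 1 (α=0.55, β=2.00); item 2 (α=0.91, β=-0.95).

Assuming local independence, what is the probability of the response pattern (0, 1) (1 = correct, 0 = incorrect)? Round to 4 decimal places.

P(θ) = 1 / (1 + exp(−α(θ − β)))
P_1 = 1/(1+e^{-0.1100}) = 0.5275
P_2 = 1/(1+e^{-2.8665}) = 0.9462
L = (1−P_1) × P_2 = 0.4725 × 0.9462 = 0.44709

0.4471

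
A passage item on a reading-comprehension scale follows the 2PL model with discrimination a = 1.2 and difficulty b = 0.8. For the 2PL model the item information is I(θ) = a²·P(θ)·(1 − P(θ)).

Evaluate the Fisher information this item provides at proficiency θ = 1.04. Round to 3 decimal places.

0.353

P = 1/(1+e^{-0.2880}) = 0.5715
P(1−P) = 0.5715 × 0.4285 = 0.2449
I = a² × P(1−P) = 1.2² × 0.2449 = 0.35264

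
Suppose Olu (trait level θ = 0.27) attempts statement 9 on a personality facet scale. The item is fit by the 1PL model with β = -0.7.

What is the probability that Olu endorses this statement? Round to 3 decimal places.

P(θ) = 1 / (1 + exp(−(θ − β)))
Exponent: (0.27 − (-0.7)) = 0.9700
1/(1 + e^{-0.9700}) = 0.7251
P = 0.7251

0.725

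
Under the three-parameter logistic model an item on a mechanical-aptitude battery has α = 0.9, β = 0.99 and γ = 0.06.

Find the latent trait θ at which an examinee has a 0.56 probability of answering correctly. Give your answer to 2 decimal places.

P(θ) = γ + (1 − γ) · 1 / (1 + exp(−α(θ − β)))
Remove guessing floor: (0.56 − 0.06)/(1 − 0.06) = 0.5319
logit = ln(0.5319/0.4681) = 0.1278
θ = β + logit/(α) = 0.99 + 0.1278/0.9000 = 1.1320

1.13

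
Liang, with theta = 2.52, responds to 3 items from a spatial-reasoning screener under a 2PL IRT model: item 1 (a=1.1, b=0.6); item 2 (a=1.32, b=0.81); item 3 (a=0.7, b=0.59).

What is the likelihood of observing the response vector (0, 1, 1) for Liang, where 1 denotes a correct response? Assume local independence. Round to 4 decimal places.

0.0776

P(theta) = 1 / (1 + exp(−a(theta − b)))
P_1 = 1/(1+e^{-2.1120}) = 0.8921
P_2 = 1/(1+e^{-2.2572}) = 0.9053
P_3 = 1/(1+e^{-1.3510}) = 0.7943
L = (1−P_1) × P_2 × P_3 = 0.1079 × 0.9053 × 0.7943 = 0.07761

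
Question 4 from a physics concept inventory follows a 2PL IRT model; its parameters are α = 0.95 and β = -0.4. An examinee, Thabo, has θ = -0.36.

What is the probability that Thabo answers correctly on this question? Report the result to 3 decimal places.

0.509

P(θ) = 1 / (1 + exp(−α(θ − β)))
Exponent: 0.95 × (-0.36 − (-0.4)) = 0.0380
1/(1 + e^{-0.0380}) = 0.5095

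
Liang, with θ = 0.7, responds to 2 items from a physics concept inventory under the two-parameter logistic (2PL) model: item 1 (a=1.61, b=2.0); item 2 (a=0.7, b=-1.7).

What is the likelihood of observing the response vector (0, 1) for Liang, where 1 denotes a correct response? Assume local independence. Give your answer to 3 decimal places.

0.750

P(θ) = 1 / (1 + exp(−a(θ − b)))
P_1 = 1/(1+e^{2.0930}) = 0.1098
P_2 = 1/(1+e^{-1.6800}) = 0.8429
L = (1−P_1) × P_2 = 0.8902 × 0.8429 = 0.75037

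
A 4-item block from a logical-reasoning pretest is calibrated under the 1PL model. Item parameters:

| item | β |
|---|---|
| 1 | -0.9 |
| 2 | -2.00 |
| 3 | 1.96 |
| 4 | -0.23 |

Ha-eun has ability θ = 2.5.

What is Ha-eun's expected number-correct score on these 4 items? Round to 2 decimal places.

P(θ) = 1 / (1 + exp(−(θ − β)))
P_1 = 1/(1+e^{-3.4000}) = 0.9677
P_2 = 1/(1+e^{-4.5000}) = 0.9890
P_3 = 1/(1+e^{-0.5400}) = 0.6318
P_4 = 1/(1+e^{-2.7300}) = 0.9388
E[score] = 0.9677 + 0.9890 + 0.6318 + 0.9388 = 3.5273

3.53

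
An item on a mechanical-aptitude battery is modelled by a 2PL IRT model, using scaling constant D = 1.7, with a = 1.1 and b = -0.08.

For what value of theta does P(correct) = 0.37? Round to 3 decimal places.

P(theta) = 1 / (1 + exp(−D·a(theta − b)))
logit = ln(0.3700/0.6300) = -0.5322
theta = b + logit/(1.7·a) = -0.08 + (-0.5322)/1.8700 = -0.3646

-0.365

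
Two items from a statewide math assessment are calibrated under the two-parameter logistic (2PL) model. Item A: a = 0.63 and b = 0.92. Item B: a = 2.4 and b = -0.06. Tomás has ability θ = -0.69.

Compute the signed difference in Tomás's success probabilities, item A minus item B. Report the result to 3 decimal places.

0.085

P(θ) = 1 / (1 + exp(−a(θ − b)))
P_A = 0.2661
P_B = 0.1806
P_A − P_B = 0.0855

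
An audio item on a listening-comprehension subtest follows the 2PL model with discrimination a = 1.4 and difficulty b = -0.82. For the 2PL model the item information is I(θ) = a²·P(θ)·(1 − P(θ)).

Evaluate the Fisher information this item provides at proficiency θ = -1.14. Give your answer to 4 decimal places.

0.4662

P = 1/(1+e^{0.4480}) = 0.3898
P(1−P) = 0.3898 × 0.6102 = 0.2379
I = a² × P(1−P) = 1.4² × 0.2379 = 0.46621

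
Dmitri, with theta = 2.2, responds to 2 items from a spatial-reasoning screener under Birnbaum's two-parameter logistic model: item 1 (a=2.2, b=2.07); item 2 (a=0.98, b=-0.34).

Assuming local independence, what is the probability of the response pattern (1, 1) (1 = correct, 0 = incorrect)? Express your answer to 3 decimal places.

0.527

P(theta) = 1 / (1 + exp(−a(theta − b)))
P_1 = 1/(1+e^{-0.2860}) = 0.5710
P_2 = 1/(1+e^{-2.4892}) = 0.9234
L = P_1 × P_2 = 0.5710 × 0.9234 = 0.52727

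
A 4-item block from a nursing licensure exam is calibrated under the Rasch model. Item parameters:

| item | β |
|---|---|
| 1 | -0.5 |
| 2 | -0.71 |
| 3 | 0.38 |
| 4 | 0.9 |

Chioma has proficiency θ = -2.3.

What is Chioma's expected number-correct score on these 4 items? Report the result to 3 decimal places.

P(θ) = 1 / (1 + exp(−(θ − β)))
P_1 = 1/(1+e^{1.8000}) = 0.1419
P_2 = 1/(1+e^{1.5900}) = 0.1694
P_3 = 1/(1+e^{2.6800}) = 0.0642
P_4 = 1/(1+e^{3.2000}) = 0.0392
E[score] = 0.1419 + 0.1694 + 0.0642 + 0.0392 = 0.4146

0.415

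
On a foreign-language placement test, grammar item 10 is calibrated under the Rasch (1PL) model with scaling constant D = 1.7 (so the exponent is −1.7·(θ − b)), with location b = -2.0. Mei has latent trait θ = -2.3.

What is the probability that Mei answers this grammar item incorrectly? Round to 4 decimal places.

0.6248

P(θ) = 1 / (1 + exp(−D·(θ − b)))
Exponent: 1.7 × (-2.3 − (-2.0)) = -0.5100
1/(1 + e^{0.5100}) = 0.3752
P = 0.3752
P(incorrect) = 1 − 0.3752 = 0.6248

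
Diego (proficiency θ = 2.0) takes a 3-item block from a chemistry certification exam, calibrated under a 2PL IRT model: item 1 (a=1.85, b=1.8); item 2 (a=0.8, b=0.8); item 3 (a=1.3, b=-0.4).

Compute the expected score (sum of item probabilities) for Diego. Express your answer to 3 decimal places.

P(θ) = 1 / (1 + exp(−a(θ − b)))
P_1 = 1/(1+e^{-0.3700}) = 0.5915
P_2 = 1/(1+e^{-0.9600}) = 0.7231
P_3 = 1/(1+e^{-3.1200}) = 0.9577
E[score] = 0.5915 + 0.7231 + 0.9577 = 2.2723

2.272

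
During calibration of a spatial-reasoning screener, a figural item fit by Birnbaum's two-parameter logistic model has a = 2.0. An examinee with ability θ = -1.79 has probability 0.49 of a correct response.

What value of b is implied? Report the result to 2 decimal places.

-1.77

P(θ) = 1 / (1 + exp(−a(θ − b)))
logit(0.49) = ln(0.49/0.51) = -0.0400
b = θ − logit/(a) = -1.79 − (-0.0400)/2.0000 = -1.7700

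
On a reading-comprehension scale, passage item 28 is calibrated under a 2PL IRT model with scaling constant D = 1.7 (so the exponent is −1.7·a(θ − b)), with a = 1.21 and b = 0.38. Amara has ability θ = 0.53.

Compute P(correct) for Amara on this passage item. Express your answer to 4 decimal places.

0.5765

P(θ) = 1 / (1 + exp(−D·a(θ − b)))
Exponent: 1.7 × 1.21 × (0.53 − 0.38) = 0.3086
1/(1 + e^{-0.3086}) = 0.5765
P = 0.5765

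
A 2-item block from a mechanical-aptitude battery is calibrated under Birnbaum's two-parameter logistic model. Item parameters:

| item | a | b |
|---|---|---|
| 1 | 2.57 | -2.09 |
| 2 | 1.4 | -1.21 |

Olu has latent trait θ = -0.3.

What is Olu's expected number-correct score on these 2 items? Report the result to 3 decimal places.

1.771

P(θ) = 1 / (1 + exp(−a(θ − b)))
P_1 = 1/(1+e^{-4.6003}) = 0.9901
P_2 = 1/(1+e^{-1.2740}) = 0.7814
E[score] = 0.9901 + 0.7814 = 1.7715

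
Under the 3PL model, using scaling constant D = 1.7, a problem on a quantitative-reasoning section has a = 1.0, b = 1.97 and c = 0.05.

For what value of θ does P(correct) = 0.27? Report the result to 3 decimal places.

1.264

P(θ) = c + (1 − c) · 1 / (1 + exp(−D·a(θ − b)))
Remove guessing floor: (0.27 − 0.05)/(1 − 0.05) = 0.2316
logit = ln(0.2316/0.7684) = -1.1994
θ = b + logit/(1.7·a) = 1.97 + (-1.1994)/1.7000 = 1.2645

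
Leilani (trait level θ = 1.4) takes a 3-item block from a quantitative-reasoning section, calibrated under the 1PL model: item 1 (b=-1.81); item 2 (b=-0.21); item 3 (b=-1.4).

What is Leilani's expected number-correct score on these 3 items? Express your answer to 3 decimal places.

2.737

P(θ) = 1 / (1 + exp(−(θ − b)))
P_1 = 1/(1+e^{-3.2100}) = 0.9612
P_2 = 1/(1+e^{-1.6100}) = 0.8334
P_3 = 1/(1+e^{-2.8000}) = 0.9427
E[score] = 0.9612 + 0.8334 + 0.9427 = 2.7373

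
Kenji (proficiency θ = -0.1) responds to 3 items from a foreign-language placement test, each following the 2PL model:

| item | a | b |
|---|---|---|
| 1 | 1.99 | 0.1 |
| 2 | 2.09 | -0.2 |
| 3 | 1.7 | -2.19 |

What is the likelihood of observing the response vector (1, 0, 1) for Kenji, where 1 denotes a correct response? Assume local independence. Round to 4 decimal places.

0.1750

P(θ) = 1 / (1 + exp(−a(θ − b)))
P_1 = 1/(1+e^{0.3980}) = 0.4018
P_2 = 1/(1+e^{-0.2090}) = 0.5521
P_3 = 1/(1+e^{-3.5530}) = 0.9722
L = P_1 × (1−P_2) × P_3 = 0.4018 × 0.4479 × 0.9722 = 0.17497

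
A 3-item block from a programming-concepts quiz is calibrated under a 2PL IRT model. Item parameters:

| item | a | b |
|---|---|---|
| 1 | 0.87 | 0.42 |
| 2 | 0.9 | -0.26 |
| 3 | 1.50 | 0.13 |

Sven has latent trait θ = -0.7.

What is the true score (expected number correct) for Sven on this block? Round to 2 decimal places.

0.90

P(θ) = 1 / (1 + exp(−a(θ − b)))
P_1 = 1/(1+e^{0.9744}) = 0.2740
P_2 = 1/(1+e^{0.3960}) = 0.4023
P_3 = 1/(1+e^{1.2450}) = 0.2236
E[score] = 0.2740 + 0.4023 + 0.2236 = 0.8998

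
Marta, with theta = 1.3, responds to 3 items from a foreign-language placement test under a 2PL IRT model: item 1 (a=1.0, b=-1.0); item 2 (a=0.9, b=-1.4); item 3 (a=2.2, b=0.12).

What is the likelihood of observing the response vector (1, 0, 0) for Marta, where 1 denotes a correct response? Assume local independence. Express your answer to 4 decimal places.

0.0051

P(theta) = 1 / (1 + exp(−a(theta − b)))
P_1 = 1/(1+e^{-2.3000}) = 0.9089
P_2 = 1/(1+e^{-2.4300}) = 0.9191
P_3 = 1/(1+e^{-2.5960}) = 0.9306
L = P_1 × (1−P_2) × (1−P_3) = 0.9089 × 0.0809 × 0.0694 = 0.00510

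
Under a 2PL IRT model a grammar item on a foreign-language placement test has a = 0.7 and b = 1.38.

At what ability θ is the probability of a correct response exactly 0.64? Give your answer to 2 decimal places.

2.20

P(θ) = 1 / (1 + exp(−a(θ − b)))
logit = ln(0.6400/0.3600) = 0.5754
θ = b + logit/(a) = 1.38 + 0.5754/0.7000 = 2.2019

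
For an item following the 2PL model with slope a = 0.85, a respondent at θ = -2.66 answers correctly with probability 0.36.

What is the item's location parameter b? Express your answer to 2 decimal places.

-1.98

P(θ) = 1 / (1 + exp(−a(θ − b)))
logit(0.36) = ln(0.36/0.64) = -0.5754
b = θ − logit/(a) = -2.66 − (-0.5754)/0.8500 = -1.9831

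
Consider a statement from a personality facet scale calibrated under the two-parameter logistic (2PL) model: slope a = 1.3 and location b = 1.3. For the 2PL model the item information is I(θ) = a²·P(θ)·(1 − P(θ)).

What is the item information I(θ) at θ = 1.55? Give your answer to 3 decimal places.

P = 1/(1+e^{-0.3250}) = 0.5805
P(1−P) = 0.5805 × 0.4195 = 0.2435
I = a² × P(1−P) = 1.3² × 0.2435 = 0.41154

0.412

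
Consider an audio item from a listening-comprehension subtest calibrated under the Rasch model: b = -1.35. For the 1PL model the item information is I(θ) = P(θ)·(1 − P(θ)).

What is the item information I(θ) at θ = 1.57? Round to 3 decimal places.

P = 1/(1+e^{-2.9200}) = 0.9488
P(1−P) = 0.9488 × 0.0512 = 0.0486
I = P(1−P) = 0.04855

0.049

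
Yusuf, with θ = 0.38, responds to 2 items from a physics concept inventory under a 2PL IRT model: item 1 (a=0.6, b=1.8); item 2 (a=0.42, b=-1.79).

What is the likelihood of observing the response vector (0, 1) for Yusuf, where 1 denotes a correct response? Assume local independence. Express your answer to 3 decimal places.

P(θ) = 1 / (1 + exp(−a(θ − b)))
P_1 = 1/(1+e^{0.8520}) = 0.2990
P_2 = 1/(1+e^{-0.9114}) = 0.7133
L = (1−P_1) × P_2 = 0.7010 × 0.7133 = 0.50000

0.500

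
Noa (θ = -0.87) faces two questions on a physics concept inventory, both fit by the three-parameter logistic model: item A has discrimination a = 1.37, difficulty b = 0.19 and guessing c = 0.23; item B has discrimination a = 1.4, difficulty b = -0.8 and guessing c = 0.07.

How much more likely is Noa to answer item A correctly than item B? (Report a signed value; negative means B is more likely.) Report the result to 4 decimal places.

P(θ) = c + (1 − c) · 1 / (1 + exp(−a(θ − b)))
P_A = 0.3760
P_B = 0.5122
P_A − P_B = -0.1362

-0.1362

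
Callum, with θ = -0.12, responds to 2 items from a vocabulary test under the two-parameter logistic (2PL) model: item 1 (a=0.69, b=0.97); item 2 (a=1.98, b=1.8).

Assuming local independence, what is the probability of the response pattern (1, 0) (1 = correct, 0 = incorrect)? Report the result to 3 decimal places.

0.313

P(θ) = 1 / (1 + exp(−a(θ − b)))
P_1 = 1/(1+e^{0.7521}) = 0.3204
P_2 = 1/(1+e^{3.8016}) = 0.0218
L = P_1 × (1−P_2) = 0.3204 × 0.9782 = 0.31336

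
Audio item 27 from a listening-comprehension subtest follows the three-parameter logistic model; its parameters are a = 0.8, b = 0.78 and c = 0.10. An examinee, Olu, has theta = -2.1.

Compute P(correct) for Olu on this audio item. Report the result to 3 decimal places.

0.182

P(theta) = c + (1 − c) · 1 / (1 + exp(−a(theta − b)))
Exponent: 0.8 × (-2.1 − 0.78) = -2.3040
1/(1 + e^{2.3040}) = 0.0908
P = 0.10 + 0.90 × 0.0908 = 0.1817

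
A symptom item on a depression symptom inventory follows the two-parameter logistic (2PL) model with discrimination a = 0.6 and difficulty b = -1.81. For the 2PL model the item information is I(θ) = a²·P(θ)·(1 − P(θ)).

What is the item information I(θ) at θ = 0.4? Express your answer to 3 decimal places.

P = 1/(1+e^{-1.3260}) = 0.7902
P(1−P) = 0.7902 × 0.2098 = 0.1658
I = a² × P(1−P) = 0.6² × 0.1658 = 0.05969

0.060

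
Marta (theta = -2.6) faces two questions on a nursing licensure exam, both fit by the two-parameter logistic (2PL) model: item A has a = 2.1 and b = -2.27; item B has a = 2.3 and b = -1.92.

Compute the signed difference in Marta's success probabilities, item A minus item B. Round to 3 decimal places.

0.160

P(theta) = 1 / (1 + exp(−a(theta − b)))
P_A = 0.3334
P_B = 0.1731
P_A − P_B = 0.1603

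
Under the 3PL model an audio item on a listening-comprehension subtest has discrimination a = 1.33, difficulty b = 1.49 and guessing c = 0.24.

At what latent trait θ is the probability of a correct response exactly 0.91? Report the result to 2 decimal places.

P(θ) = c + (1 − c) · 1 / (1 + exp(−a(θ − b)))
Remove guessing floor: (0.91 − 0.24)/(1 − 0.24) = 0.8816
logit = ln(0.8816/0.1184) = 2.0075
θ = b + logit/(a) = 1.49 + 2.0075/1.3300 = 2.9994

3.00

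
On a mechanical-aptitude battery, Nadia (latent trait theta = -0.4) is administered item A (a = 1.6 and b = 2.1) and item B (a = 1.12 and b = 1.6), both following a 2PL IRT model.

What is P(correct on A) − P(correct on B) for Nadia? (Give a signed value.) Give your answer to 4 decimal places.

-0.0782

P(theta) = 1 / (1 + exp(−a(theta − b)))
P_A = 0.0180
P_B = 0.0962
P_A − P_B = -0.0782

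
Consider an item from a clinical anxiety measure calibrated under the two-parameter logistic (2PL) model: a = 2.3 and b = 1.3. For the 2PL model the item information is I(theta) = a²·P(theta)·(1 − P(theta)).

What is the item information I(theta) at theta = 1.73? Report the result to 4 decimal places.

P = 1/(1+e^{-0.9890}) = 0.7289
P(1−P) = 0.7289 × 0.2711 = 0.1976
I = a² × P(1−P) = 2.3² × 0.1976 = 1.04535

1.0454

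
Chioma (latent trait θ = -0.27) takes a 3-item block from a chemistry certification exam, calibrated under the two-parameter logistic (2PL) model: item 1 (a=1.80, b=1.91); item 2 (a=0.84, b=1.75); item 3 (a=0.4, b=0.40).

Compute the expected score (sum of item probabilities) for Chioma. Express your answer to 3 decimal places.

P(θ) = 1 / (1 + exp(−a(θ − b)))
P_1 = 1/(1+e^{3.9240}) = 0.0194
P_2 = 1/(1+e^{1.6968}) = 0.1549
P_3 = 1/(1+e^{0.2680}) = 0.4334
E[score] = 0.0194 + 0.1549 + 0.4334 = 0.6077

0.608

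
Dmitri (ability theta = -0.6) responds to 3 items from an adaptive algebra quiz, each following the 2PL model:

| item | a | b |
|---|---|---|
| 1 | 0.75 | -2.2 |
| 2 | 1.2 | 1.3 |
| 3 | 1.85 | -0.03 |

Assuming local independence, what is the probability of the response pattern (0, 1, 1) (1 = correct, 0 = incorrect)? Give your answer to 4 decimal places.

0.0055

P(theta) = 1 / (1 + exp(−a(theta − b)))
P_1 = 1/(1+e^{-1.2000}) = 0.7685
P_2 = 1/(1+e^{2.2800}) = 0.0928
P_3 = 1/(1+e^{1.0545}) = 0.2584
L = (1−P_1) × P_2 × P_3 = 0.2315 × 0.0928 × 0.2584 = 0.00555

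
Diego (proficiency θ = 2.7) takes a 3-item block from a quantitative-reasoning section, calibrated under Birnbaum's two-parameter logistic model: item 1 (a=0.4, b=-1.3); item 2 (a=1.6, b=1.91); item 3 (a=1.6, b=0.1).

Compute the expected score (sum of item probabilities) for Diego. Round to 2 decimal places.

2.60

P(θ) = 1 / (1 + exp(−a(θ − b)))
P_1 = 1/(1+e^{-1.6000}) = 0.8320
P_2 = 1/(1+e^{-1.2640}) = 0.7797
P_3 = 1/(1+e^{-4.1600}) = 0.9846
E[score] = 0.8320 + 0.7797 + 0.9846 = 2.5964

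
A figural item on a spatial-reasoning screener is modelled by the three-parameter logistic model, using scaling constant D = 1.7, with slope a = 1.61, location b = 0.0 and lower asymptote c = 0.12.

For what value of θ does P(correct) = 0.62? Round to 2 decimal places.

P(θ) = c + (1 − c) · 1 / (1 + exp(−D·a(θ − b)))
Remove guessing floor: (0.62 − 0.12)/(1 − 0.12) = 0.5682
logit = ln(0.5682/0.4318) = 0.2744
θ = b + logit/(1.7·a) = 0.0 + 0.2744/2.7370 = 0.1003

0.10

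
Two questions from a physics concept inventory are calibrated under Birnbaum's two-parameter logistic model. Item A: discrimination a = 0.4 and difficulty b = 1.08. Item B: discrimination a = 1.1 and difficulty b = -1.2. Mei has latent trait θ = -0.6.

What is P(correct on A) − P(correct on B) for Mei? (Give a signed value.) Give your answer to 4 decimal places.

P(θ) = 1 / (1 + exp(−a(θ − b)))
P_A = 0.3380
P_B = 0.6593
P_A − P_B = -0.3212

-0.3212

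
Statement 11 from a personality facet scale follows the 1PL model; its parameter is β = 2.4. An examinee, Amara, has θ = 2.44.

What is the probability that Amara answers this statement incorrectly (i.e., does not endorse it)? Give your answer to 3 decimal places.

0.490

P(θ) = 1 / (1 + exp(−(θ − β)))
Exponent: (2.44 − 2.4) = 0.0400
1/(1 + e^{-0.0400}) = 0.5100
P = 0.5100
P(incorrect) = 1 − 0.5100 = 0.4900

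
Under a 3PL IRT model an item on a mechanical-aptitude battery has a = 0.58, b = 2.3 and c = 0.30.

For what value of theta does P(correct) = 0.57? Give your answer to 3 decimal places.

1.498

P(theta) = c + (1 − c) · 1 / (1 + exp(−a(theta − b)))
Remove guessing floor: (0.57 − 0.30)/(1 − 0.30) = 0.3857
logit = ln(0.3857/0.6143) = -0.4654
theta = b + logit/(a) = 2.3 + (-0.4654)/0.5800 = 1.4976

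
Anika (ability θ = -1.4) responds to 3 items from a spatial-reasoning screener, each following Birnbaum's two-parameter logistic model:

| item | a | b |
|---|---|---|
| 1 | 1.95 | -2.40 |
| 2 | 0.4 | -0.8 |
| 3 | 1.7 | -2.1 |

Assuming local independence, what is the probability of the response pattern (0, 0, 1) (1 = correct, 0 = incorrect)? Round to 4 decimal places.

P(θ) = 1 / (1 + exp(−a(θ − b)))
P_1 = 1/(1+e^{-1.9500}) = 0.8754
P_2 = 1/(1+e^{0.2400}) = 0.4403
P_3 = 1/(1+e^{-1.1900}) = 0.7667
L = (1−P_1) × (1−P_2) × P_3 = 0.1246 × 0.5597 × 0.7667 = 0.05345

0.0535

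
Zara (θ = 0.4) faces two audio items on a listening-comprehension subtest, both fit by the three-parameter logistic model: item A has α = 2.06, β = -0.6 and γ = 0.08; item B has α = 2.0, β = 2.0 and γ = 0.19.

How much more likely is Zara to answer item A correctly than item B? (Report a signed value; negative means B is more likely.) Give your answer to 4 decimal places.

0.6743

P(θ) = γ + (1 − γ) · 1 / (1 + exp(−α(θ − β)))
P_A = 0.8960
P_B = 0.2217
P_A − P_B = 0.6743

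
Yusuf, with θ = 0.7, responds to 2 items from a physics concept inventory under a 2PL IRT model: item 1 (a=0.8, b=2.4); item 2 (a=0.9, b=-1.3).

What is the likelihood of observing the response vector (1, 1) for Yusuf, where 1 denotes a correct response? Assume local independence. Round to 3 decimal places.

P(θ) = 1 / (1 + exp(−a(θ − b)))
P_1 = 1/(1+e^{1.3600}) = 0.2042
P_2 = 1/(1+e^{-1.8000}) = 0.8581
L = P_1 × P_2 = 0.2042 × 0.8581 = 0.17527

0.175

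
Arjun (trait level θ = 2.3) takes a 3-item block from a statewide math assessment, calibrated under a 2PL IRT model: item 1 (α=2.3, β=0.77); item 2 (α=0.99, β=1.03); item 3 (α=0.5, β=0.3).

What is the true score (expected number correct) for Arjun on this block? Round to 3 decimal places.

P(θ) = 1 / (1 + exp(−α(θ − β)))
P_1 = 1/(1+e^{-3.5190}) = 0.9712
P_2 = 1/(1+e^{-1.2573}) = 0.7786
P_3 = 1/(1+e^{-1.0000}) = 0.7311
E[score] = 0.9712 + 0.7786 + 0.7311 = 2.4808

2.481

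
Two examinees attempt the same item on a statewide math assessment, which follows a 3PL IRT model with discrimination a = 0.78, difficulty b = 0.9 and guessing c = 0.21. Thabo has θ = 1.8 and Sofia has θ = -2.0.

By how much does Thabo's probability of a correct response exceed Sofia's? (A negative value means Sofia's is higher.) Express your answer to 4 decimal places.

P(θ) = c + (1 − c) · 1 / (1 + exp(−a(θ − b)))
P(Thabo) = 0.7382  [exponent 0.7020]
P(Sofia) = 0.2845  [exponent -2.2620]
Difference = 0.7382 − 0.2845 = 0.4537

0.4537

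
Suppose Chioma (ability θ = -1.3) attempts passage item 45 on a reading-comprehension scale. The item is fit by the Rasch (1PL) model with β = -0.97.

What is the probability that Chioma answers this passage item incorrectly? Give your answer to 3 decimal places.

0.582

P(θ) = 1 / (1 + exp(−(θ − β)))
Exponent: (-1.3 − (-0.97)) = -0.3300
1/(1 + e^{0.3300}) = 0.4182
P = 0.4182
P(incorrect) = 1 − 0.4182 = 0.5818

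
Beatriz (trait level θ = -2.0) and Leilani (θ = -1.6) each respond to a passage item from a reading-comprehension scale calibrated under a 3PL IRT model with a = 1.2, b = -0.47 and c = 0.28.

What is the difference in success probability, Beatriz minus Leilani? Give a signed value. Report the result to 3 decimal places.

-0.049

P(θ) = c + (1 − c) · 1 / (1 + exp(−a(θ − b)))
P(Beatriz) = 0.3790  [exponent -1.8360]
P(Leilani) = 0.4275  [exponent -1.3560]
Difference = 0.3790 − 0.4275 = -0.0485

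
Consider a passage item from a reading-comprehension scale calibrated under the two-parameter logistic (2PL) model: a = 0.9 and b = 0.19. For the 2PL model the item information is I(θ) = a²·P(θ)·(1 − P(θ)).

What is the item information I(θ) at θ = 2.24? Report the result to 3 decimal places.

0.095

P = 1/(1+e^{-1.8450}) = 0.8635
P(1−P) = 0.8635 × 0.1365 = 0.1178
I = a² × P(1−P) = 0.9² × 0.1178 = 0.09545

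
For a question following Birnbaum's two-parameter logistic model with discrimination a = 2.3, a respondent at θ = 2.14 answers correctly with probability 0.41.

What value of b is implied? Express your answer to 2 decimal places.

P(θ) = 1 / (1 + exp(−a(θ − b)))
logit(0.41) = ln(0.41/0.59) = -0.3640
b = θ − logit/(a) = 2.14 − (-0.3640)/2.3000 = 2.2982

2.30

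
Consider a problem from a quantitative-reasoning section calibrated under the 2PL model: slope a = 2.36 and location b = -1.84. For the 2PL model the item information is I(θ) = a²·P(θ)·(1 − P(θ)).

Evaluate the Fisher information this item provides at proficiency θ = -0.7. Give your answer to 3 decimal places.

0.331

P = 1/(1+e^{-2.6904}) = 0.9365
P(1−P) = 0.9365 × 0.0635 = 0.0595
I = a² × P(1−P) = 2.36² × 0.0595 = 0.33142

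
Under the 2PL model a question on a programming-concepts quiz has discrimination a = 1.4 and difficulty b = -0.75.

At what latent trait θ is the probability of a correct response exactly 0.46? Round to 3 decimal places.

P(θ) = 1 / (1 + exp(−a(θ − b)))
logit = ln(0.4600/0.5400) = -0.1603
θ = b + logit/(a) = -0.75 + (-0.1603)/1.4000 = -0.8645

-0.865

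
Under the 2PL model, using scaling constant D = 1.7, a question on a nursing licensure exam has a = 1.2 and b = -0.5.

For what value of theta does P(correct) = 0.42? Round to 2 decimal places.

P(theta) = 1 / (1 + exp(−D·a(theta − b)))
logit = ln(0.4200/0.5800) = -0.3228
theta = b + logit/(1.7·a) = -0.5 + (-0.3228)/2.0400 = -0.6582

-0.66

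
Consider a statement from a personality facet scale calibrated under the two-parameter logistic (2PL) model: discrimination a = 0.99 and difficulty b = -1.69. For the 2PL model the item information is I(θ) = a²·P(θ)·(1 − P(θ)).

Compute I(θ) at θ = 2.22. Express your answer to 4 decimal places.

P = 1/(1+e^{-3.8709}) = 0.9796
P(1−P) = 0.9796 × 0.0204 = 0.0200
I = a² × P(1−P) = 0.99² × 0.0200 = 0.01960

0.0196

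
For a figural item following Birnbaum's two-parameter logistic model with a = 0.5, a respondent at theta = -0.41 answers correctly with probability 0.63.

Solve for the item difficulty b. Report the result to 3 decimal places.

P(theta) = 1 / (1 + exp(−a(theta − b)))
logit(0.63) = ln(0.63/0.37) = 0.5322
b = theta − logit/(a) = -0.41 − 0.5322/0.5000 = -1.4744

-1.474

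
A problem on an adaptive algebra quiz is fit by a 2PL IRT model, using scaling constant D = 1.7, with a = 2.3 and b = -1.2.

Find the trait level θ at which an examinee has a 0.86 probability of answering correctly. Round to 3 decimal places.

P(θ) = 1 / (1 + exp(−D·a(θ − b)))
logit = ln(0.8600/0.1400) = 1.8153
θ = b + logit/(1.7·a) = -1.2 + 1.8153/3.9100 = -0.7357

-0.736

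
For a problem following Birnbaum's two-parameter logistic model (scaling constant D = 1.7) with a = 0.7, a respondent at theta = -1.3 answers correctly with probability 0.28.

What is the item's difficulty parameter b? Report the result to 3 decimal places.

P(theta) = 1 / (1 + exp(−D·a(theta − b)))
logit(0.28) = ln(0.28/0.72) = -0.9445
b = theta − logit/(1.7·a) = -1.3 − (-0.9445)/1.1900 = -0.5063

-0.506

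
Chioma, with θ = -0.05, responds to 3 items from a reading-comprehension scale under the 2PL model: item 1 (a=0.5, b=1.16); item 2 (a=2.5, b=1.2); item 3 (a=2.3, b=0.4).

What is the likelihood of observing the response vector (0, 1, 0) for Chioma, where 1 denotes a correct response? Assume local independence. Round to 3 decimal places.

P(θ) = 1 / (1 + exp(−a(θ − b)))
P_1 = 1/(1+e^{0.6050}) = 0.3532
P_2 = 1/(1+e^{3.1250}) = 0.0421
P_3 = 1/(1+e^{1.0350}) = 0.2621
L = (1−P_1) × P_2 × (1−P_3) = 0.6468 × 0.0421 × 0.7379 = 0.02009

0.020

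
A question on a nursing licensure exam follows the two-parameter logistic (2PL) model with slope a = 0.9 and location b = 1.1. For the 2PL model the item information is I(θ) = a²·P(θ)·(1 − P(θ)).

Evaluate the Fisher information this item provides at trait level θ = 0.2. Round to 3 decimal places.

0.173

P = 1/(1+e^{0.8100}) = 0.3079
P(1−P) = 0.3079 × 0.6921 = 0.2131
I = a² × P(1−P) = 0.9² × 0.2131 = 0.17261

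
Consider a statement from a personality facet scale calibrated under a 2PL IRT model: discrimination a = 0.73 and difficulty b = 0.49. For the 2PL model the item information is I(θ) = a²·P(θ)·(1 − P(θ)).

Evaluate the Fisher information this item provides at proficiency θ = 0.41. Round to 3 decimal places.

P = 1/(1+e^{0.0584}) = 0.4854
P(1−P) = 0.4854 × 0.5146 = 0.2498
I = a² × P(1−P) = 0.73² × 0.2498 = 0.13311

0.133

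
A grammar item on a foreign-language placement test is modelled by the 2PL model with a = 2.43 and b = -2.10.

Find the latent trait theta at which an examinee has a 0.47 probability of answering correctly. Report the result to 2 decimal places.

-2.15

P(theta) = 1 / (1 + exp(−a(theta − b)))
logit = ln(0.4700/0.5300) = -0.1201
theta = b + logit/(a) = -2.10 + (-0.1201)/2.4300 = -2.1494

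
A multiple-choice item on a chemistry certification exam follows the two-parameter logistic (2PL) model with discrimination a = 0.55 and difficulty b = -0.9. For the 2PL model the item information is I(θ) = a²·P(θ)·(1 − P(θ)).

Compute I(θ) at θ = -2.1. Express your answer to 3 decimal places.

0.068

P = 1/(1+e^{0.6600}) = 0.3407
P(1−P) = 0.3407 × 0.6593 = 0.2246
I = a² × P(1−P) = 0.55² × 0.2246 = 0.06795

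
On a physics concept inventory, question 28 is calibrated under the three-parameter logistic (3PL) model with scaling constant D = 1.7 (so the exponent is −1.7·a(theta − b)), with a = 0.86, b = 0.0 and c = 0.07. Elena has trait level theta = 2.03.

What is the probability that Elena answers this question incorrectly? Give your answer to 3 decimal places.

P(theta) = c + (1 − c) · 1 / (1 + exp(−D·a(theta − b)))
Exponent: 1.7 × 0.86 × (2.03 − 0.0) = 2.9679
1/(1 + e^{-2.9679}) = 0.9511
P = 0.07 + 0.93 × 0.9511 = 0.9545
P(incorrect) = 1 − 0.9545 = 0.0455

0.045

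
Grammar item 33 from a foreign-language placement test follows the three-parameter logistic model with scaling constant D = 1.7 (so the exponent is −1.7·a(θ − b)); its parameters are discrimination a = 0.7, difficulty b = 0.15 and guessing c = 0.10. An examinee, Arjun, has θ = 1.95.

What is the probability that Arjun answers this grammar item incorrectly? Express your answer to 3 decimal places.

0.095

P(θ) = c + (1 − c) · 1 / (1 + exp(−D·a(θ − b)))
Exponent: 1.7 × 0.7 × (1.95 − 0.15) = 2.1420
1/(1 + e^{-2.1420}) = 0.8949
P = 0.10 + 0.90 × 0.8949 = 0.9054
P(incorrect) = 1 − 0.9054 = 0.0946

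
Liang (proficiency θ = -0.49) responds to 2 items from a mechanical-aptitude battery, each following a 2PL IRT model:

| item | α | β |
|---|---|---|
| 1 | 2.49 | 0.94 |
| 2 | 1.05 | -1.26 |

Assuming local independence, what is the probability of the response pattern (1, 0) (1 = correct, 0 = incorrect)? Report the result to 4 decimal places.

0.0085

P(θ) = 1 / (1 + exp(−α(θ − β)))
P_1 = 1/(1+e^{3.5607}) = 0.0276
P_2 = 1/(1+e^{-0.8085}) = 0.6918
L = P_1 × (1−P_2) = 0.0276 × 0.3082 = 0.00852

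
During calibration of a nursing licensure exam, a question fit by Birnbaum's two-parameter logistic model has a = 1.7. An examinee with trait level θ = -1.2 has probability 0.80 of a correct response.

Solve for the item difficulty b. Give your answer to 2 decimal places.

-2.02

P(θ) = 1 / (1 + exp(−a(θ − b)))
logit(0.80) = ln(0.80/0.20) = 1.3863
b = θ − logit/(a) = -1.2 − 1.3863/1.7000 = -2.0155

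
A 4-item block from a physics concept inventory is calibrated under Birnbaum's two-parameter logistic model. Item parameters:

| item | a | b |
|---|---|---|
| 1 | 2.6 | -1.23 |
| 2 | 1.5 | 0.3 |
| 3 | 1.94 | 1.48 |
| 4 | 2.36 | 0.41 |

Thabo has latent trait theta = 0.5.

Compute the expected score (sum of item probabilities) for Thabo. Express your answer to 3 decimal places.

2.246

P(theta) = 1 / (1 + exp(−a(theta − b)))
P_1 = 1/(1+e^{-4.4980}) = 0.9890
P_2 = 1/(1+e^{-0.3000}) = 0.5744
P_3 = 1/(1+e^{1.9012}) = 0.1300
P_4 = 1/(1+e^{-0.2124}) = 0.5529
E[score] = 0.9890 + 0.5744 + 0.1300 + 0.5529 = 2.2463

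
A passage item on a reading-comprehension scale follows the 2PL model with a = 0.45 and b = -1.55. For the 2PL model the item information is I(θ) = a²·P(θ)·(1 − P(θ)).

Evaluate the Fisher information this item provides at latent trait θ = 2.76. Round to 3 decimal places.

P = 1/(1+e^{-1.9395}) = 0.8743
P(1−P) = 0.8743 × 0.1257 = 0.1099
I = a² × P(1−P) = 0.45² × 0.1099 = 0.02226

0.022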